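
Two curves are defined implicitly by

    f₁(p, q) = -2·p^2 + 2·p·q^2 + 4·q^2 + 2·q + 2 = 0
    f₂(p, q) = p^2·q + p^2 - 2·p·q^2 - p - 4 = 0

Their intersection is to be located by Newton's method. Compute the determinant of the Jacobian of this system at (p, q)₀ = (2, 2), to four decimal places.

-102.0000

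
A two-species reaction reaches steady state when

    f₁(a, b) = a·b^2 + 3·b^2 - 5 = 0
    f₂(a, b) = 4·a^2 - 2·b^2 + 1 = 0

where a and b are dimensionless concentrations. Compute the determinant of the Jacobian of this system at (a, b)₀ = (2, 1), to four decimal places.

-164.0000

J = [[b^2, 2·a·b + 6·b], [8·a, -4·b]].
At the point, J = [[1.0000, 10.0000], [16.0000, -4.0000]].
det J = -164.0000.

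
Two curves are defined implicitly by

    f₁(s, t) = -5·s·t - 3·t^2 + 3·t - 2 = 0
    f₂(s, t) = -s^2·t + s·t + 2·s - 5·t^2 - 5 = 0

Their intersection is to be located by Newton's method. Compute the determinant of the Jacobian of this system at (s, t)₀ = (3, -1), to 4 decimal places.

J = [[-5·t, -5·s - 6·t + 3], [-2·s·t + t + 2, -s^2 + s - 10·t]].
At the point, J = [[5.0000, -6.0000], [7.0000, 4.0000]].
det J = 62.0000.

62.0000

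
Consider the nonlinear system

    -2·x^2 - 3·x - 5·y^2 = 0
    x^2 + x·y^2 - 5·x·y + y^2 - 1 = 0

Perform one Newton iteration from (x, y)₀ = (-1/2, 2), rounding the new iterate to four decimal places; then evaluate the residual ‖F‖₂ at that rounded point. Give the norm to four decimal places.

4.9075

At (-1/2, 2): F = (-19.0000, 6.2500).
Jacobian J = [[-4·x - 3, -10·y], [2·x + y^2 - 5·y, 2·x·y - 5·x + 2·y]].
At the point, J = [[-1.0000, -20.0000], [-7.0000, 4.5000]] (det J = -144.5000).
Solving J·Δ = −F gives Δ = (0.2734, -0.9637).
Then the next iterate is (x, y)₁ = (-0.2266, 1.0363).
Re-evaluating at (-0.2266, 1.0363): F = (-4.792484, 1.056043), so ‖F‖₂ = 4.9075.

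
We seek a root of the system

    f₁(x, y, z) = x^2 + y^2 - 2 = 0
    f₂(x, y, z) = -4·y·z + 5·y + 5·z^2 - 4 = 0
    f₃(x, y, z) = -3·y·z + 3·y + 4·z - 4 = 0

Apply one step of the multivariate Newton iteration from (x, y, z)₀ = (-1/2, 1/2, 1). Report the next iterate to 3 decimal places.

At (-1/2, 1/2, 1): F = (-1.500, 1.500, 0.000).
Jacobian J = [[2·x, 2·y, 0], [0, -4·z + 5, -4·y + 10·z], [0, -3·z + 3, -3·y + 4]].
At the point, J = [[-1.000, 1.000, 0.000], [0.000, 1.000, 8.000], [0.000, 0.000, 2.500]] (det J = -2.500).
Solving J·Δ = −F gives Δ = (-3.000, -1.500, 0.000).
Then the next iterate is (x, y, z)₁ = (-3.500, -1.000, 1.000).

(-3.500, -1.000, 1.000)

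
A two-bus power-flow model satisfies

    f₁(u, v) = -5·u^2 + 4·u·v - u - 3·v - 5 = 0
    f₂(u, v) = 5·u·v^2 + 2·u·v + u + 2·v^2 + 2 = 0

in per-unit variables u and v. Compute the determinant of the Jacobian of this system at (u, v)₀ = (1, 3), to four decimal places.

-8.0000

J = [[-10·u + 4·v - 1, 4·u - 3], [5·v^2 + 2·v + 1, 10·u·v + 2·u + 4·v]].
At the point, J = [[1.0000, 1.0000], [52.0000, 44.0000]].
det J = -8.0000.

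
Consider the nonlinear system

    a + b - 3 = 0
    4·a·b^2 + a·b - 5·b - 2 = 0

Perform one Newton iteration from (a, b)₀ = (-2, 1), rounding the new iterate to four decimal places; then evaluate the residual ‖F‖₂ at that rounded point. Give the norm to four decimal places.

3.8404

At (-2, 1): F = (-4.0000, -17.0000).
Jacobian J = [[1, 1], [4·b^2 + b, 8·a·b + a - 5]].
At the point, J = [[1.0000, 1.0000], [5.0000, -23.0000]] (det J = -28.0000).
Solving J·Δ = −F gives Δ = (3.8929, 0.1071).
Then the next iterate is (a, b)₁ = (1.8929, 1.1071).
Re-evaluating at (1.8929, 1.1071): F = (0.0000, 3.840416), so ‖F‖₂ = 3.8404.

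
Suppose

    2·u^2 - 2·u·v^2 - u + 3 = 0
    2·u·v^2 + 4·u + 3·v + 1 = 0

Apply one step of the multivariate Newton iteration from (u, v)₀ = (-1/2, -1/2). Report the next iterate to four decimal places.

(1.0000, -1.5000)

At (-1/2, -1/2): F = (4.2500, -2.7500).
Jacobian J = [[4·u - 2·v^2 - 1, -4·u·v], [2·v^2 + 4, 4·u·v + 3]].
At the point, J = [[-3.5000, -1.0000], [4.5000, 4.0000]] (det J = -9.5000).
Solving J·Δ = −F gives Δ = (1.5000, -1.0000).
Then the next iterate is (u, v)₁ = (1.0000, -1.5000).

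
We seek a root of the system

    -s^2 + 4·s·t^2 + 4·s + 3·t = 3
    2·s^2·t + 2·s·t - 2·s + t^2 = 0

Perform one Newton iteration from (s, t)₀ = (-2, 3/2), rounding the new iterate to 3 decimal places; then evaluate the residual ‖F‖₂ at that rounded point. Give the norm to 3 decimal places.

12.035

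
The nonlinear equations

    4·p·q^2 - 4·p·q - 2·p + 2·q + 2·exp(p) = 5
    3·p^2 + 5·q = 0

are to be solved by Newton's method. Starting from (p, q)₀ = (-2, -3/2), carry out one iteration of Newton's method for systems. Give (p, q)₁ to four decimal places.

(-1.3219, -0.7726)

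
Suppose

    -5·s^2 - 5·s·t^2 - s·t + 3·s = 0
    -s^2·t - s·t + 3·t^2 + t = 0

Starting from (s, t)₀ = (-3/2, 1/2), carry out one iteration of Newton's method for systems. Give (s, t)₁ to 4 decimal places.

(-0.3466, -0.1241)

At (-3/2, 1/2): F = (-13.1250, 0.8750).
Jacobian J = [[-10·s - 5·t^2 - t + 3, -10·s·t - s], [-2·s·t - t, -s^2 - s + 6·t + 1]].
At the point, J = [[16.2500, 9.0000], [1.0000, 3.2500]] (det J = 43.8125).
Solving J·Δ = −F gives Δ = (1.1534, -0.6241).
Then the next iterate is (s, t)₁ = (-0.3466, -0.1241).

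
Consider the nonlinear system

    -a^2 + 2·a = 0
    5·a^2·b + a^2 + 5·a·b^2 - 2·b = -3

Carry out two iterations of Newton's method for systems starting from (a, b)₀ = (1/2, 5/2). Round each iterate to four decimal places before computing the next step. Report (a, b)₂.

(-0.0250, 3.2328)

At (1/2, 5/2): F = (0.7500, 17.0000).
Jacobian J = [[-2·a + 2, 0], [10·a·b + 2·a + 5·b^2, 5·a^2 + 10·a·b - 2]].
At the point, J = [[1.0000, 0.0000], [44.7500, 11.7500]] (det J = 11.7500).
Solving J·Δ = −F gives Δ = (-0.7500, 1.4096).
Then the next iterate is (a, b)₁ = (-0.2500, 3.9096).
Round to (-0.2500, 3.9096) and repeat: F = (-0.5625, -22.641165), J = [[2.5000, 0.0000], [66.150861, -11.4615]].
Δ = (0.2250, -0.6768), so (a, b)₂ = (-0.0250, 3.2328).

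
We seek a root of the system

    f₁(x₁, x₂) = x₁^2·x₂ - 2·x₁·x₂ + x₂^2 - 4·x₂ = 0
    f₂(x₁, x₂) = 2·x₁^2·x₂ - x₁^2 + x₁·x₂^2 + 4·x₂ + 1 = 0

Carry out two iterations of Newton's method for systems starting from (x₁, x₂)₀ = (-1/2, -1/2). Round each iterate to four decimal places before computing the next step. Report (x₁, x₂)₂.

(-0.8840, -0.0433)

At (-1/2, -1/2): F = (1.6250, -1.6250).
Jacobian J = [[2·x₁·x₂ - 2·x₂, x₁^2 - 2·x₁ + 2·x₂ - 4], [4·x₁·x₂ - 2·x₁ + x₂^2, 2·x₁^2 + 2·x₁·x₂ + 4]].
At the point, J = [[1.5000, -3.7500], [2.2500, 5.0000]] (det J = 15.9375).
Solving J·Δ = −F gives Δ = (-0.1275, 0.3824).
Then the next iterate is (x₁, x₂)₁ = (-0.6275, -0.1176).
Round to (-0.6275, -0.1176) and repeat: F = (0.290336, 0.034554), J = [[0.382788, -2.586444], [1.564006, 4.935100]].
Δ = (-0.2565, 0.0743), so (x₁, x₂)₂ = (-0.8840, -0.0433).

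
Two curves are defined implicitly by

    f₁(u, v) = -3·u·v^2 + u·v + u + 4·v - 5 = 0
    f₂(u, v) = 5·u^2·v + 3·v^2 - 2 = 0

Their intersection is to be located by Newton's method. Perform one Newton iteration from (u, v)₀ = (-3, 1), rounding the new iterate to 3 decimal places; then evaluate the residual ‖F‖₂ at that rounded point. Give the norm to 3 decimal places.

11.979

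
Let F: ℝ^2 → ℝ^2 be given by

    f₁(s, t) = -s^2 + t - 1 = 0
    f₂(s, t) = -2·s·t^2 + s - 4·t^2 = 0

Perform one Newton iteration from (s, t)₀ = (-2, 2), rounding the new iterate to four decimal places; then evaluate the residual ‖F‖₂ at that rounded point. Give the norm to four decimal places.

At (-2, 2): F = (-3.0000, -2.0000).
Jacobian J = [[-2·s, 1], [-2·t^2 + 1, -4·s·t - 8·t]].
At the point, J = [[4.0000, 1.0000], [-7.0000, 0.0000]] (det J = 7.0000).
Solving J·Δ = −F gives Δ = (-0.2857, 4.1429).
Then the next iterate is (s, t)₁ = (-2.2857, 6.1429).
Re-evaluating at (-2.2857, 6.1429): F = (-0.081524, 19.276205), so ‖F‖₂ = 19.2764.

19.2764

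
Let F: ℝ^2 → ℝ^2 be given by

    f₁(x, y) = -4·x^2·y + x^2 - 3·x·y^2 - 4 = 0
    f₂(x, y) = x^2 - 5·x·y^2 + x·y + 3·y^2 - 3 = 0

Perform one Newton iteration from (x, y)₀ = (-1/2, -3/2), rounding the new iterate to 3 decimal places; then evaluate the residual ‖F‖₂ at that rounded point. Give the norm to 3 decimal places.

1.561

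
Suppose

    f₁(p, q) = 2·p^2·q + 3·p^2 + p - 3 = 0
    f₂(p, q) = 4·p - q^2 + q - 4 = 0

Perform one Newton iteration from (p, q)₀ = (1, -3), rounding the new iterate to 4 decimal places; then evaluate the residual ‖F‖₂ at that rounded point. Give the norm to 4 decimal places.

At (1, -3): F = (-5.0000, -12.0000).
Jacobian J = [[4·p·q + 6·p + 1, 2·p^2], [4, -2·q + 1]].
At the point, J = [[-5.0000, 2.0000], [4.0000, 7.0000]] (det J = -43.0000).
Solving J·Δ = −F gives Δ = (-0.2558, 1.8605).
Then the next iterate is (p, q)₁ = (0.7442, -1.1395).
Re-evaluating at (0.7442, -1.1395): F = (-1.856486, -3.461160), so ‖F‖₂ = 3.9276.

3.9276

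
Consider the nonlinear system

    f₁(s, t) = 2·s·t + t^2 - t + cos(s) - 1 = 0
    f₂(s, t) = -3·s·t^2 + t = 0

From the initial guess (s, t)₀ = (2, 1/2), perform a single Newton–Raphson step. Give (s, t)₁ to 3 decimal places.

At (2, 1/2): F = (0.33385, -1.000).
Jacobian J = [[2·t - sin(s), 2·s + 2·t - 1], [-3·t^2, -6·s·t + 1]].
At the point, J = [[0.09070, 4.000], [-0.750, -5.000]] (det J = 2.54649).
Solving J·Δ = −F gives Δ = (-0.915, -0.063).
Then the next iterate is (s, t)₁ = (1.085, 0.437).

(1.085, 0.437)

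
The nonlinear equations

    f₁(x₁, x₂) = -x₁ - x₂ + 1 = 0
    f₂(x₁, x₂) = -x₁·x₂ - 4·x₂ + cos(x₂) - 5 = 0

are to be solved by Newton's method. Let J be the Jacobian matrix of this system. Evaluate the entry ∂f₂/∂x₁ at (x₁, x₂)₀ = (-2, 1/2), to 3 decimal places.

-0.500

∂f₂/∂x₁ = -x₂.
At (-2, 1/2) this is -0.500.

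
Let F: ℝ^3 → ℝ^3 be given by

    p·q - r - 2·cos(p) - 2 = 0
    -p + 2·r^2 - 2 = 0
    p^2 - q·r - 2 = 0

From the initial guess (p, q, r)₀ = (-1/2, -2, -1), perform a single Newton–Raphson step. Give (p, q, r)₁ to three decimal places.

(-1.550, -0.074, -0.613)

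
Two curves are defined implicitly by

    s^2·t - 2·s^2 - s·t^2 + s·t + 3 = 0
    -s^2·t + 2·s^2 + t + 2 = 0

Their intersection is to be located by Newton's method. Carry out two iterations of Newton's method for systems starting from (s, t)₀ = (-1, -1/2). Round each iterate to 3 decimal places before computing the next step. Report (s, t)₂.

(-0.447, -1.945)

At (-1, -1/2): F = (1.250, 4.000).
Jacobian J = [[2·s·t - 4·s - t^2 + t, s^2 - 2·s·t + s], [-2·s·t + 4·s, -s^2 + 1]].
At the point, J = [[4.250, -1.000], [-5.000, 0.000]] (det J = -5.000).
Solving J·Δ = −F gives Δ = (0.800, 4.650).
Then the next iterate is (s, t)₁ = (-0.200, 4.150).
Round to (-0.200, 4.150) and repeat: F = (5.70050, 6.064), J = [[-13.93250, 1.500], [0.860, 0.960]].
Δ = (-0.247, -6.095), so (s, t)₂ = (-0.447, -1.945).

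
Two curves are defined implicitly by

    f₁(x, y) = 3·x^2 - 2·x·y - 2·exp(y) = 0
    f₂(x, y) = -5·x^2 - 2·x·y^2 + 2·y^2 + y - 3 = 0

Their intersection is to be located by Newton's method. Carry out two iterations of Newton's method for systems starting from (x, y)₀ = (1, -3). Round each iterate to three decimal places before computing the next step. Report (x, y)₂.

At (1, -3): F = (8.90043, -11.000).
Jacobian J = [[6·x - 2·y, -2·x - 2·exp(y)], [-10·x - 2·y^2, -4·x·y + 4·y + 1]].
At the point, J = [[12.000, -2.09957], [-28.000, 1.000]] (det J = -46.78808).
Solving J·Δ = −F gives Δ = (-0.303, 2.505).
Then the next iterate is (x, y)₁ = (0.697, -0.495).
Round to (0.697, -0.495) and repeat: F = (0.92832, -5.77556), J = [[5.172, -2.61314], [-7.46005, 0.40006]].
Δ = (-0.845, -1.317), so (x, y)₂ = (-0.148, -1.812).

(-0.148, -1.812)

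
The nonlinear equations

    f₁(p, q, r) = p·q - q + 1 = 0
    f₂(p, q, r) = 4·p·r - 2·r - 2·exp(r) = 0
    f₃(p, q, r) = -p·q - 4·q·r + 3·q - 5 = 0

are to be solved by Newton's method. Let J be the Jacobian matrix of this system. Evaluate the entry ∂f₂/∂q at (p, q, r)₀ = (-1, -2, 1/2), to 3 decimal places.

∂f₂/∂q = 0.
At (-1, -2, 1/2) this is 0.000.

0.000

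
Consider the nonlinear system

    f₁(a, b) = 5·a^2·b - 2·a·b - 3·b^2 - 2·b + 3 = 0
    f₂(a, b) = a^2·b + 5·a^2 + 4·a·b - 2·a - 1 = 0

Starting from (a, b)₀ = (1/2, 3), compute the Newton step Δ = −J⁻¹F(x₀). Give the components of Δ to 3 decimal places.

At (1/2, 3): F = (-29.250, 6.000).
Jacobian J = [[10·a·b - 2·b, 5·a^2 - 2·a - 6·b - 2], [2·a·b + 10·a + 4·b - 2, a^2 + 4·a]].
At the point, J = [[9.000, -19.750], [18.000, 2.250]] (det J = 375.750).
Solving J·Δ = −F gives Δ = (-0.140, -1.545).

(-0.140, -1.545)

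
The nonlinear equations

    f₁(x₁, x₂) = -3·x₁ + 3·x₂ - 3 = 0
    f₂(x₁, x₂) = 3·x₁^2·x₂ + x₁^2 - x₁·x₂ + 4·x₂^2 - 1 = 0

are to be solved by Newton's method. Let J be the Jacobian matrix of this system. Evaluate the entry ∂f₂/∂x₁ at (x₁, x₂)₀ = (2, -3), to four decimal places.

∂f₂/∂x₁ = 6·x₁·x₂ + 2·x₁ - x₂.
At (2, -3) this is -29.0000.

-29.0000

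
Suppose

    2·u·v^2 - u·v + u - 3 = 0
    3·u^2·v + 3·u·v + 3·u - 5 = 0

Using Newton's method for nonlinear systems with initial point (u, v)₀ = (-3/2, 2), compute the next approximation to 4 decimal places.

At (-3/2, 2): F = (-13.5000, -5.0000).
Jacobian J = [[2·v^2 - v + 1, 4·u·v - u], [6·u·v + 3·v + 3, 3·u^2 + 3·u]].
At the point, J = [[7.0000, -10.5000], [-9.0000, 2.2500]] (det J = -78.7500).
Solving J·Δ = −F gives Δ = (-1.0524, -1.9873).
Then the next iterate is (u, v)₁ = (-2.5524, 0.0127).

(-2.5524, 0.0127)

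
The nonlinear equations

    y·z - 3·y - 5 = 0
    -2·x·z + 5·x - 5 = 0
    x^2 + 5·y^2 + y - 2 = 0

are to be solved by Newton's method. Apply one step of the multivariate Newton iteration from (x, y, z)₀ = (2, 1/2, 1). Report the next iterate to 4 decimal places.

(4.7073, -1.9299, 3.2805)

At (2, 1/2, 1): F = (-6.0000, 1.0000, 3.7500).
Jacobian J = [[0, z - 3, y], [-2·z + 5, 0, -2·x], [2·x, 10·y + 1, 0]].
At the point, J = [[0.0000, -2.0000, 0.5000], [3.0000, 0.0000, -4.0000], [4.0000, 6.0000, 0.0000]] (det J = 41.0000).
Solving J·Δ = −F gives Δ = (2.7073, -2.4299, 2.2805).
Then the next iterate is (x, y, z)₁ = (4.7073, -1.9299, 3.2805).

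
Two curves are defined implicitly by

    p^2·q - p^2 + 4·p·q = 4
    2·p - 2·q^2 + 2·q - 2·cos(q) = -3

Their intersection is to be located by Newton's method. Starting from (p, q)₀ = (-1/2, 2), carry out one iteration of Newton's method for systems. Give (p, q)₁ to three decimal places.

At (-1/2, 2): F = (-7.750, -1.16771).
Jacobian J = [[2·p·q - 2·p + 4·q, p^2 + 4·p], [2, -4·q + 2·sin(q) + 2]].
At the point, J = [[7.000, -1.750], [2.000, -4.18141]] (det J = -25.76984).
Solving J·Δ = −F gives Δ = (1.178, 0.284).
Then the next iterate is (p, q)₁ = (0.678, 2.284).

(0.678, 2.284)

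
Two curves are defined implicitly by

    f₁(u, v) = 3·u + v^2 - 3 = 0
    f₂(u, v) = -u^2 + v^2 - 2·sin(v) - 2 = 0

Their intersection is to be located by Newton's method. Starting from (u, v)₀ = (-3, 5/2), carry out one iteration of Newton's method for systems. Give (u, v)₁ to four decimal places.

At (-3, 5/2): F = (-5.7500, -5.946944).
Jacobian J = [[3, 2·v], [-2·u, 2·v - 2·cos(v)]].
At the point, J = [[3.0000, 5.0000], [6.0000, 6.602287]] (det J = -10.193138).
Solving J·Δ = −F gives Δ = (-0.8073, 1.6344).
Then the next iterate is (u, v)₁ = (-3.8073, 4.1344).

(-3.8073, 4.1344)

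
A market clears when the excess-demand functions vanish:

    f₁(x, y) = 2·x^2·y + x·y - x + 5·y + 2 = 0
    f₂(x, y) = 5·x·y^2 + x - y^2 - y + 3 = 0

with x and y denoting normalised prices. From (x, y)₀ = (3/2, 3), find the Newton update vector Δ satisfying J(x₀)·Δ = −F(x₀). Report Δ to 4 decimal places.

At (3/2, 3): F = (33.5000, 60.0000).
Jacobian J = [[4·x·y + y - 1, 2·x^2 + x + 5], [5·y^2 + 1, 10·x·y - 2·y - 1]].
At the point, J = [[20.0000, 11.0000], [46.0000, 38.0000]] (det J = 254.0000).
Solving J·Δ = −F gives Δ = (-2.4134, 1.3425).

(-2.4134, 1.3425)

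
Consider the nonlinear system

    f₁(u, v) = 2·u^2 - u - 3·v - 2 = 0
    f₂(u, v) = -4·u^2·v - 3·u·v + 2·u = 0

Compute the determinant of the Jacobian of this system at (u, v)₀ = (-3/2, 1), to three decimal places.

64.500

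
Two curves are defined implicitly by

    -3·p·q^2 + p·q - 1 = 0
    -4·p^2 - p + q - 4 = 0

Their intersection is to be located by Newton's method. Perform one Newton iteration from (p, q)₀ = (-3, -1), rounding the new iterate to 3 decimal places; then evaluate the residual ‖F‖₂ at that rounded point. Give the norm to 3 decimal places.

11.108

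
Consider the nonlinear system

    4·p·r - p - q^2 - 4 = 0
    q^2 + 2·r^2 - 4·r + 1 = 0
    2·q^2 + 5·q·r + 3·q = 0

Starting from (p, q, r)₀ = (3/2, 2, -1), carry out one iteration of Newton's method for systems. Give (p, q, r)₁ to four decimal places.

(0.3727, 0.3864, -0.4318)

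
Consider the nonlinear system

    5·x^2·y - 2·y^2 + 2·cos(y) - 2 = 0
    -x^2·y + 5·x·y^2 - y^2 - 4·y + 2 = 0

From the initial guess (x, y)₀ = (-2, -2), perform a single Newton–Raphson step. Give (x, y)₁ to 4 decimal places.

(-1.0254, -1.6026)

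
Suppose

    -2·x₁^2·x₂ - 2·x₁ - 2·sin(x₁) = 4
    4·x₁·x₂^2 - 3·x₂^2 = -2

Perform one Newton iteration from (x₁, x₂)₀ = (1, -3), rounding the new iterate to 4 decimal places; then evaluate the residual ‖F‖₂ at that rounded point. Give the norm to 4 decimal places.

At (1, -3): F = (-1.682942, 11.0000).
Jacobian J = [[-4·x₁·x₂ - 2·cos(x₁) - 2, -2·x₁^2], [4·x₂^2, 8·x₁·x₂ - 6·x₂]].
At the point, J = [[8.919395, -2.0000], [36.0000, -6.0000]] (det J = 18.483628).
Solving J·Δ = −F gives Δ = (-1.7365, -8.5859).
Then the next iterate is (x₁, x₂)₁ = (-0.7365, -11.5859).
Re-evaluating at (-0.7365, -11.5859): F = (11.385530, -796.149887), so ‖F‖₂ = 796.2313.

796.2313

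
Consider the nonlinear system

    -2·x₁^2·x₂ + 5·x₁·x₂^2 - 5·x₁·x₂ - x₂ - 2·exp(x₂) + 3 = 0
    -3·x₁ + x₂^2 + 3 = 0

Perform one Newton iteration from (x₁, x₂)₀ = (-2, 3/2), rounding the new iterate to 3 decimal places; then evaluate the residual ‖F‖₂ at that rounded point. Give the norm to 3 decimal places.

At (-2, 3/2): F = (-26.96338, 11.250).
Jacobian J = [[-4·x₁·x₂ + 5·x₂^2 - 5·x₂, -2·x₁^2 + 10·x₁·x₂ - 5·x₁ - 2·exp(x₂) - 1], [-3, 2·x₂]].
At the point, J = [[15.750, -37.96338], [-3.000, 3.000]] (det J = -66.64013).
Solving J·Δ = −F gives Δ = (5.195, 1.445).
Then the next iterate is (x₁, x₂)₁ = (3.195, 2.945).
Re-evaluating at (3.195, 2.945): F = (-6.58639, 2.08803), so ‖F‖₂ = 6.909.

6.909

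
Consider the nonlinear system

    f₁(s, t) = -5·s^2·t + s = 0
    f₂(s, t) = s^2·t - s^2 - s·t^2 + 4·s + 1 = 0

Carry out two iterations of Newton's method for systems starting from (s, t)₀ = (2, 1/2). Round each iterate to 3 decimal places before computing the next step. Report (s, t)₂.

(-2.664, 2.682)

At (2, 1/2): F = (-8.000, 6.500).
Jacobian J = [[-10·s·t + 1, -5·s^2], [2·s·t - 2·s - t^2 + 4, s^2 - 2·s·t]].
At the point, J = [[-9.000, -20.000], [1.750, 2.000]] (det J = 17.000).
Solving J·Δ = −F gives Δ = (-6.706, 2.618).
Then the next iterate is (s, t)₁ = (-4.706, 3.118).
Round to (-4.706, 3.118) and repeat: F = (-349.96894, 74.83353), J = [[147.73308, -110.73218], [-25.65654, 51.49305]].
Δ = (2.042, -0.436), so (s, t)₂ = (-2.664, 2.682).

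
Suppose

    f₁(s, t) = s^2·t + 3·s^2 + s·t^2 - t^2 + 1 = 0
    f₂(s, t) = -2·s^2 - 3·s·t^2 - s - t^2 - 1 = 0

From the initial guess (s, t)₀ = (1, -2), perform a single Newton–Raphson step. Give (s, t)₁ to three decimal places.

(0.540, -1.239)

At (1, -2): F = (2.000, -20.000).
Jacobian J = [[2·s·t + 6·s + t^2, s^2 + 2·s·t - 2·t], [-4·s - 3·t^2 - 1, -6·s·t - 2·t]].
At the point, J = [[6.000, 1.000], [-17.000, 16.000]] (det J = 113.000).
Solving J·Δ = −F gives Δ = (-0.460, 0.761).
Then the next iterate is (s, t)₁ = (0.540, -1.239).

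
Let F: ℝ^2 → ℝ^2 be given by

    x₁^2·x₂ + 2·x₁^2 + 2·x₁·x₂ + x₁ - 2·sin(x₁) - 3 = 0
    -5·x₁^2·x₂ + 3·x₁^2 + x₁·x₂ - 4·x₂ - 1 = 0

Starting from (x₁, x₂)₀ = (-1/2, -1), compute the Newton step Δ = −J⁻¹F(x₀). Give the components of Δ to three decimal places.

(-0.778, 2.174)

At (-1/2, -1): F = (-1.29115, 5.500).
Jacobian J = [[2·x₁·x₂ + 4·x₁ + 2·x₂ - 2·cos(x₁) + 1, x₁^2 + 2·x₁], [-10·x₁·x₂ + 6·x₁ + x₂, -5·x₁^2 + x₁ - 4]].
At the point, J = [[-3.75517, -0.750], [-9.000, -5.750]] (det J = 14.84220).
Solving J·Δ = −F gives Δ = (-0.778, 2.174).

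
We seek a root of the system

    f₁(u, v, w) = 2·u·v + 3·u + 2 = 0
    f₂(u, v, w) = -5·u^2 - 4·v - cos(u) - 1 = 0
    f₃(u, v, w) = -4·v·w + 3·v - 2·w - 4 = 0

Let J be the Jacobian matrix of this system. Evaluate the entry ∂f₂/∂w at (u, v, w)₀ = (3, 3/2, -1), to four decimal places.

∂f₂/∂w = 0.
At (3, 3/2, -1) this is 0.0000.

0.0000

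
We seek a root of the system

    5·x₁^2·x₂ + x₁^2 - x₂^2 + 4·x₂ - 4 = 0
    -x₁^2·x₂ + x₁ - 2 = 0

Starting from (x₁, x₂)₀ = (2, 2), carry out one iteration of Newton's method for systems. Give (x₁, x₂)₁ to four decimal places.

(1.5556, 0.7778)

At (2, 2): F = (44.0000, -8.0000).
Jacobian J = [[10·x₁·x₂ + 2·x₁, 5·x₁^2 - 2·x₂ + 4], [-2·x₁·x₂ + 1, -x₁^2]].
At the point, J = [[44.0000, 20.0000], [-7.0000, -4.0000]] (det J = -36.0000).
Solving J·Δ = −F gives Δ = (-0.4444, -1.2222).
Then the next iterate is (x₁, x₂)₁ = (1.5556, 0.7778).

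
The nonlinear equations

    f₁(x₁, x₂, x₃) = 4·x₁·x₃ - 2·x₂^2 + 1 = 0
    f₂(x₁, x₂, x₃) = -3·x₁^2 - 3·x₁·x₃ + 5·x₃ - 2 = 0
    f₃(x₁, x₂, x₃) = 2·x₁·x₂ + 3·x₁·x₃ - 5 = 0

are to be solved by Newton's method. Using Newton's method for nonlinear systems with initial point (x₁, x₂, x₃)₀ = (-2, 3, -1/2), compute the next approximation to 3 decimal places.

(-0.318, 1.831, -0.792)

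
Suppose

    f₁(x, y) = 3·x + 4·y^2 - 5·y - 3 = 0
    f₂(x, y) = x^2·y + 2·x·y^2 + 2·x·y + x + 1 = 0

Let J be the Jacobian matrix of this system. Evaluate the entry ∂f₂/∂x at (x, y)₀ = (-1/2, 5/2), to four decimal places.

∂f₂/∂x = 2·x·y + 2·y^2 + 2·y + 1.
At (-1/2, 5/2) this is 16.0000.

16.0000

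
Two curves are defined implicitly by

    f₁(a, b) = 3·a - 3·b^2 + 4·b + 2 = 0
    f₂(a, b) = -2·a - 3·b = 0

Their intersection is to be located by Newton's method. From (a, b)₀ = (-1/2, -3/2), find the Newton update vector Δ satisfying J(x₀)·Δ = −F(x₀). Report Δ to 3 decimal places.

(2.044, 0.471)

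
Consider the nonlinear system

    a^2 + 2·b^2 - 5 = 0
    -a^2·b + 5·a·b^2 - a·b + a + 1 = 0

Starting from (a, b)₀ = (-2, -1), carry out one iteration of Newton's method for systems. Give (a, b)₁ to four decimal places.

(-2.3000, -0.4500)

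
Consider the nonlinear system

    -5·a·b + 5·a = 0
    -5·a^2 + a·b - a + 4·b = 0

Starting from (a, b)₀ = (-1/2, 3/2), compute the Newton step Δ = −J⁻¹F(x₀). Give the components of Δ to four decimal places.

(-0.3056, -0.8056)

At (-1/2, 3/2): F = (1.2500, 4.5000).
Jacobian J = [[-5·b + 5, -5·a], [-10·a + b - 1, a + 4]].
At the point, J = [[-2.5000, 2.5000], [5.5000, 3.5000]] (det J = -22.5000).
Solving J·Δ = −F gives Δ = (-0.3056, -0.8056).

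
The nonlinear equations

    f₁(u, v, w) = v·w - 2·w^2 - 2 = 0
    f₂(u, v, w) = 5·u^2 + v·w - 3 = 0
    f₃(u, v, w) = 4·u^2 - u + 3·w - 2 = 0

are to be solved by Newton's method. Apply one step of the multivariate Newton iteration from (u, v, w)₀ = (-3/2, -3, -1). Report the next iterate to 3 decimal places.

(-0.894, -3.209, -0.209)

At (-3/2, -3, -1): F = (-1.000, 11.250, 5.500).
Jacobian J = [[0, w, v - 4·w], [10·u, w, v], [8·u - 1, 0, 3]].
At the point, J = [[0.000, -1.000, 1.000], [-15.000, -1.000, -3.000], [-13.000, 0.000, 3.000]] (det J = -97.000).
Solving J·Δ = −F gives Δ = (0.606, -0.209, 0.791).
Then the next iterate is (u, v, w)₁ = (-0.894, -3.209, -0.209).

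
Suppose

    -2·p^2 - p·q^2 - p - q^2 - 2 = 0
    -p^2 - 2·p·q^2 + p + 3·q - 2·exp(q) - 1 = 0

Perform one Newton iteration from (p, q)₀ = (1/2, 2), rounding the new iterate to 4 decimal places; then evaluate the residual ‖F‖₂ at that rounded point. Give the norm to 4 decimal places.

5.6494

At (1/2, 2): F = (-9.0000, -13.528112).
Jacobian J = [[-4·p - q^2 - 1, -2·p·q - 2·q], [-2·p - 2·q^2 + 1, -4·p·q - 2·exp(q) + 3]].
At the point, J = [[-7.0000, -6.0000], [-8.0000, -15.778112]] (det J = 62.446785).
Solving J·Δ = −F gives Δ = (-0.9742, -0.3635).
Then the next iterate is (p, q)₁ = (-0.4742, 1.6365).
Re-evaluating at (-0.4742, 1.6365): F = (-3.383693, -4.523941), so ‖F‖₂ = 5.6494.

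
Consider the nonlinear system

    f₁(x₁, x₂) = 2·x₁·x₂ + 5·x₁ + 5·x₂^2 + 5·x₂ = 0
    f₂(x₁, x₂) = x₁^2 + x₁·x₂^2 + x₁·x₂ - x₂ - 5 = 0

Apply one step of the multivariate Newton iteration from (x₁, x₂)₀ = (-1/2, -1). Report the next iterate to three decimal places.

(-3.400, -2.700)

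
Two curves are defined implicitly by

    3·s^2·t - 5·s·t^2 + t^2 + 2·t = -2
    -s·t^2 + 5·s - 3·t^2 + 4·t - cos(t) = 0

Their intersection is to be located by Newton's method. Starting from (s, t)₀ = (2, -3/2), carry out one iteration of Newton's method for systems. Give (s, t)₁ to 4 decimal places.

(1.3643, -0.9962)

At (2, -3/2): F = (-39.2500, -7.320737).
Jacobian J = [[6·s·t - 5·t^2, 3·s^2 - 10·s·t + 2·t + 2], [-t^2 + 5, -2·s·t - 6·t + sin(t) + 4]].
At the point, J = [[-29.2500, 41.0000], [2.7500, 18.002505]] (det J = -639.323272).
Solving J·Δ = −F gives Δ = (-0.6357, 0.5038).
Then the next iterate is (s, t)₁ = (1.3643, -0.9962).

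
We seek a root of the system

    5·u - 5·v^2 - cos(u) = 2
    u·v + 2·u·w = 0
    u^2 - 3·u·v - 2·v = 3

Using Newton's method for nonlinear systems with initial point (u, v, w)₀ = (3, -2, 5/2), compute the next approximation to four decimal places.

(1.3346, -1.2714, 1.4684)

At (3, -2, 5/2): F = (-6.010008, 9.0000, 28.0000).
Jacobian J = [[sin(u) + 5, -10·v, 0], [v + 2·w, u, 2·u], [2·u - 3·v, -3·u - 2, 0]].
At the point, J = [[5.141120, 20.0000, 0.0000], [3.0000, 3.0000, 6.0000], [12.0000, -11.0000, 0.0000]] (det J = 1779.313921).
Solving J·Δ = −F gives Δ = (-1.6654, 0.7286, -1.0316).
Then the next iterate is (u, v, w)₁ = (1.3346, -1.2714, 1.4684).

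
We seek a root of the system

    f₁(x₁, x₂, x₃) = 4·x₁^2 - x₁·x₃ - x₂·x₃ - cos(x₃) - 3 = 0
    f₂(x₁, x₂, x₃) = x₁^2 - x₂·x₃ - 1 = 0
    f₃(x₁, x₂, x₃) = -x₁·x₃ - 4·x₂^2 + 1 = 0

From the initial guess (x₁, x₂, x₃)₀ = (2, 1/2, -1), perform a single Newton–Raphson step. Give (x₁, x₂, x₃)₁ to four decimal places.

(1.8984, -0.8096, 2.5684)

At (2, 1/2, -1): F = (14.959698, 3.5000, 2.0000).
Jacobian J = [[8·x₁ - x₃, -x₃, -x₁ - x₂ + sin(x₃)], [2·x₁, -x₃, -x₂], [-x₃, -8·x₂, -x₁]].
At the point, J = [[17.0000, 1.0000, -3.341471], [4.0000, 1.0000, -0.5000], [1.0000, -4.0000, -2.0000]] (det J = -3.694993).
Solving J·Δ = −F gives Δ = (-0.1016, -1.3096, 3.5684).
Then the next iterate is (x₁, x₂, x₃)₁ = (1.8984, -0.8096, 2.5684).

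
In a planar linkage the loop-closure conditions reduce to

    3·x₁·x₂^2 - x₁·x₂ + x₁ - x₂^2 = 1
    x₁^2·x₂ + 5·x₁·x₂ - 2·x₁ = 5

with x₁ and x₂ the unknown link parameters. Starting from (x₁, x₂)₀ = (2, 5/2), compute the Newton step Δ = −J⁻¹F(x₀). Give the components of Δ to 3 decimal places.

At (2, 5/2): F = (27.250, 26.000).
Jacobian J = [[3·x₂^2 - x₂ + 1, 6·x₁·x₂ - x₁ - 2·x₂], [2·x₁·x₂ + 5·x₂ - 2, x₁^2 + 5·x₁]].
At the point, J = [[17.250, 23.000], [20.500, 14.000]] (det J = -230.000).
Solving J·Δ = −F gives Δ = (-0.941, -0.479).

(-0.941, -0.479)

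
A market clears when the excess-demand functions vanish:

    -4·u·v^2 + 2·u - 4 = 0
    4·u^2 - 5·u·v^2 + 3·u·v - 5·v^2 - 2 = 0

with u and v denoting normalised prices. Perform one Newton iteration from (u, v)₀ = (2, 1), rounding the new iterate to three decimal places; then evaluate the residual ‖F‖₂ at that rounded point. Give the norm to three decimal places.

3.563

At (2, 1): F = (-8.000, 5.000).
Jacobian J = [[-4·v^2 + 2, -8·u·v], [8·u - 5·v^2 + 3·v, -10·u·v + 3·u - 10·v]].
At the point, J = [[-2.000, -16.000], [14.000, -24.000]] (det J = 272.000).
Solving J·Δ = −F gives Δ = (-1.000, -0.375).
Then the next iterate is (u, v)₁ = (1.000, 0.625).
Re-evaluating at (1.000, 0.625): F = (-3.56250, -0.03125), so ‖F‖₂ = 3.563.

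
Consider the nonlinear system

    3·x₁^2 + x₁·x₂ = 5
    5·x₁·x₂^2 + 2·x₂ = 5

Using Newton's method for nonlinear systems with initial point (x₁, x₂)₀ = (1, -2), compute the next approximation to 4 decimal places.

(1.6630, -0.6522)

At (1, -2): F = (-4.0000, 11.0000).
Jacobian J = [[6·x₁ + x₂, x₁], [5·x₂^2, 10·x₁·x₂ + 2]].
At the point, J = [[4.0000, 1.0000], [20.0000, -18.0000]] (det J = -92.0000).
Solving J·Δ = −F gives Δ = (0.6630, 1.3478).
Then the next iterate is (x₁, x₂)₁ = (1.6630, -0.6522).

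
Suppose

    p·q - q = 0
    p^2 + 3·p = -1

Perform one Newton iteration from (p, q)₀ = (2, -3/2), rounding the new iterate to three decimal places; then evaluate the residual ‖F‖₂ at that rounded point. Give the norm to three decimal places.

At (2, -3/2): F = (-1.500, 11.000).
Jacobian J = [[q, p - 1], [2·p + 3, 0]].
At the point, J = [[-1.500, 1.000], [7.000, 0.000]] (det J = -7.000).
Solving J·Δ = −F gives Δ = (-1.571, -0.857).
Then the next iterate is (p, q)₁ = (0.429, -2.357).
Re-evaluating at (0.429, -2.357): F = (1.34585, 2.47104), so ‖F‖₂ = 2.814.

2.814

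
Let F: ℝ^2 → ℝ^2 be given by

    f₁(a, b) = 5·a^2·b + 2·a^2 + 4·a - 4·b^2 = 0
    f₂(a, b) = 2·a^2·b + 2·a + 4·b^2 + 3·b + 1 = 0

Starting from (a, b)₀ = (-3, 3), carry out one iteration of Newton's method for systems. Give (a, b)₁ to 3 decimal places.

At (-3, 3): F = (105.000, 94.000).
Jacobian J = [[10·a·b + 4·a + 4, 5·a^2 - 8·b], [4·a·b + 2, 2·a^2 + 8·b + 3]].
At the point, J = [[-98.000, 21.000], [-34.000, 45.000]] (det J = -3696.000).
Solving J·Δ = −F gives Δ = (0.744, -1.527).
Then the next iterate is (a, b)₁ = (-2.256, 1.473).

(-2.256, 1.473)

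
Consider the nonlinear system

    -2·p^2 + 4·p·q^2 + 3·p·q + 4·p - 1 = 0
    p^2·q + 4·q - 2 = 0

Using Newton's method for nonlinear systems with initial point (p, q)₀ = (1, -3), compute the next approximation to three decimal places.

(25.111, 29.333)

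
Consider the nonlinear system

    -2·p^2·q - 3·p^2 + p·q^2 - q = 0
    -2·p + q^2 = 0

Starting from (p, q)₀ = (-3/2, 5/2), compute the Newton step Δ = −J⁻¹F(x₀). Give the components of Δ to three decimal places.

(0.233, -1.757)

At (-3/2, 5/2): F = (-29.875, 9.250).
Jacobian J = [[-4·p·q - 6·p + q^2, -2·p^2 + 2·p·q - 1], [-2, 2·q]].
At the point, J = [[30.250, -13.000], [-2.000, 5.000]] (det J = 125.250).
Solving J·Δ = −F gives Δ = (0.233, -1.757).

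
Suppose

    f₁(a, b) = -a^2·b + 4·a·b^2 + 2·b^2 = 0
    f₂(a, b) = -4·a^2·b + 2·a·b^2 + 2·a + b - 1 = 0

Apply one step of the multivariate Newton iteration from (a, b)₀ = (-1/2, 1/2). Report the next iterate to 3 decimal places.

At (-1/2, 1/2): F = (-0.125, -2.250).
Jacobian J = [[-2·a·b + 4·b^2, -a^2 + 8·a·b + 4·b], [-8·a·b + 2·b^2 + 2, -4·a^2 + 4·a·b + 1]].
At the point, J = [[1.500, -0.250], [4.500, -1.000]] (det J = -0.375).
Solving J·Δ = −F gives Δ = (-1.167, -7.500).
Then the next iterate is (a, b)₁ = (-1.667, -7.000).

(-1.667, -7.000)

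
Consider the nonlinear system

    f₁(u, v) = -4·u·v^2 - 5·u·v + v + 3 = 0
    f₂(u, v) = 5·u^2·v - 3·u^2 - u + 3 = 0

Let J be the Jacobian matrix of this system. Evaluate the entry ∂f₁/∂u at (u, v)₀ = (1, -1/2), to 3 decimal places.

1.500

∂f₁/∂u = -4·v^2 - 5·v.
At (1, -1/2) this is 1.500.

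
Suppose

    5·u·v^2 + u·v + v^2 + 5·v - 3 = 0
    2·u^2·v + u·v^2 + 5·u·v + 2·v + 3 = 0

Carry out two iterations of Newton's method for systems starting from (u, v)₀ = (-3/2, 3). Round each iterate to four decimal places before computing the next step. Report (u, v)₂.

(-0.8417, 1.4007)

At (-3/2, 3): F = (-51.0000, -13.5000).
Jacobian J = [[5·v^2 + v, 10·u·v + u + 2·v + 5], [4·u·v + v^2 + 5·v, 2·u^2 + 2·u·v + 5·u + 2]].
At the point, J = [[48.0000, -35.5000], [6.0000, -10.0000]] (det J = -267.0000).
Solving J·Δ = −F gives Δ = (0.1152, -1.2809).
Then the next iterate is (u, v)₁ = (-1.3848, 1.7191).
Round to (-1.3848, 1.7191) and repeat: F = (-14.292335, -2.964018), J = [[16.495624, -16.752697], [2.028366, -5.849877]].
Δ = (0.5431, -0.3184), so (u, v)₂ = (-0.8417, 1.4007).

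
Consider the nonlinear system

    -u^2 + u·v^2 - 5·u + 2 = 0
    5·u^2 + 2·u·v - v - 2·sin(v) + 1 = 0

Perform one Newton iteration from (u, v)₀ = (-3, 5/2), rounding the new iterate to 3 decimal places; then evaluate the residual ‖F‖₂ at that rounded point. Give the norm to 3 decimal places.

At (-3, 5/2): F = (-10.750, 27.30306).
Jacobian J = [[-2·u + v^2 - 5, 2·u·v], [10·u + 2·v, 2·u - 2·cos(v) - 1]].
At the point, J = [[7.250, -15.000], [-25.000, -5.39771]] (det J = -414.13342).
Solving J·Δ = −F gives Δ = (1.129, -0.171).
Then the next iterate is (u, v)₁ = (-1.871, 2.329).
Re-evaluating at (-1.871, 2.329): F = (-2.29440, 6.00694), so ‖F‖₂ = 6.430.

6.430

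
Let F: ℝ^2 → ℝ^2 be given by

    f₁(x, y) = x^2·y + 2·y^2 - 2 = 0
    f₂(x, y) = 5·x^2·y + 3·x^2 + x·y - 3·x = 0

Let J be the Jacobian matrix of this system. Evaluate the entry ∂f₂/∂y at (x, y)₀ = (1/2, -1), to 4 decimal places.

1.7500

∂f₂/∂y = 5·x^2 + x.
At (1/2, -1) this is 1.7500.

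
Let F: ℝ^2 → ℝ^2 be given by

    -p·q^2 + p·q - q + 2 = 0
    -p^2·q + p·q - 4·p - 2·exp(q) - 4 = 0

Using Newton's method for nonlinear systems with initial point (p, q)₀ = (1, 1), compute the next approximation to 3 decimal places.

(-2.231, 1.500)

At (1, 1): F = (1.000, -13.43656).
Jacobian J = [[-q^2 + q, -2·p·q + p - 1], [-2·p·q + q - 4, -p^2 + p - 2·exp(q)]].
At the point, J = [[0.000, -2.000], [-5.000, -5.43656]] (det J = -10.000).
Solving J·Δ = −F gives Δ = (-3.231, 0.500).
Then the next iterate is (p, q)₁ = (-2.231, 1.500).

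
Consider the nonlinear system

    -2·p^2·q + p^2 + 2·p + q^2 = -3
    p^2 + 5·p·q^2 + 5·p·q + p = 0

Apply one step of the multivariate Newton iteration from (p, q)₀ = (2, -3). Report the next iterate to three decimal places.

(0.737, -2.564)

At (2, -3): F = (44.000, 66.000).
Jacobian J = [[-4·p·q + 2·p + 2, -2·p^2 + 2·q], [2·p + 5·q^2 + 5·q + 1, 10·p·q + 5·p]].
At the point, J = [[30.000, -14.000], [35.000, -50.000]] (det J = -1010.000).
Solving J·Δ = −F gives Δ = (-1.263, 0.436).
Then the next iterate is (p, q)₁ = (0.737, -2.564).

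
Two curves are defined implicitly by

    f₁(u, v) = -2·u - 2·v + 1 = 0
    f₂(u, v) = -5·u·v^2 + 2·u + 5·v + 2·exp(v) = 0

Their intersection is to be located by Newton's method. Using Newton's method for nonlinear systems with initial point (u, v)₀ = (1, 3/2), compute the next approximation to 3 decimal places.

(2.131, -1.631)

At (1, 3/2): F = (-4.000, 7.21338).
Jacobian J = [[-2, -2], [-5·v^2 + 2, -10·u·v + 2·exp(v) + 5]].
At the point, J = [[-2.000, -2.000], [-9.250, -1.03662]] (det J = -16.42676).
Solving J·Δ = −F gives Δ = (1.131, -3.131).
Then the next iterate is (u, v)₁ = (2.131, -1.631).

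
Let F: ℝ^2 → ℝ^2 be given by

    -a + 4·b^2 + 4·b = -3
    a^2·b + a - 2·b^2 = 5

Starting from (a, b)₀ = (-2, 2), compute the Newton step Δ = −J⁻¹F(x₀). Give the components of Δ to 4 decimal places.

(-0.1667, -1.4583)

At (-2, 2): F = (29.0000, -7.0000).
Jacobian J = [[-1, 8·b + 4], [2·a·b + 1, a^2 - 4·b]].
At the point, J = [[-1.0000, 20.0000], [-7.0000, -4.0000]] (det J = 144.0000).
Solving J·Δ = −F gives Δ = (-0.1667, -1.4583).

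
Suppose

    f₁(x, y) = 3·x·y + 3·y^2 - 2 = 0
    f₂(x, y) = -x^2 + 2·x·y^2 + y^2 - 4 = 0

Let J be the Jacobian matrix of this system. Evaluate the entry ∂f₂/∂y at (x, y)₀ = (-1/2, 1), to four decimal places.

0.0000

∂f₂/∂y = 4·x·y + 2·y.
At (-1/2, 1) this is 0.0000.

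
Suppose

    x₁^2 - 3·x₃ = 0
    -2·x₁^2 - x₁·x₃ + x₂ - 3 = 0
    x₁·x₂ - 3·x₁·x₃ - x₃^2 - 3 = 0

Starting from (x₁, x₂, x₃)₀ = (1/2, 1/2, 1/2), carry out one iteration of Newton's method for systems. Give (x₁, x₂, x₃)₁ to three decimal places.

(-1.875, -2.792, -0.708)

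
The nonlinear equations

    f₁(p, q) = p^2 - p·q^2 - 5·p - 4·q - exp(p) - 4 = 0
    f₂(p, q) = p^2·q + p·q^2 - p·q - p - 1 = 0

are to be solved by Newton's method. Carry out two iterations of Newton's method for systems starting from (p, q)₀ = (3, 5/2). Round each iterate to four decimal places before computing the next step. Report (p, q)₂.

At (3, 5/2): F = (-58.835537, 29.7500).
Jacobian J = [[2·p - q^2 - exp(p) - 5, -2·p·q - 4], [2·p·q + q^2 - q - 1, p^2 + 2·p·q - p]].
At the point, J = [[-25.335537, -19.0000], [17.7500, 21.0000]] (det J = -194.796275).
Solving J·Δ = −F gives Δ = (-3.4410, 1.4918).
Then the next iterate is (p, q)₁ = (-0.4410, 3.9918).
Round to (-0.4410, 3.9918) and repeat: F = (-11.184012, -5.049387), J = [[-22.459860, -0.479232], [7.421900, -2.885287]].
Δ = (-0.4366, -2.8732), so (p, q)₂ = (-0.8776, 1.1186).

(-0.8776, 1.1186)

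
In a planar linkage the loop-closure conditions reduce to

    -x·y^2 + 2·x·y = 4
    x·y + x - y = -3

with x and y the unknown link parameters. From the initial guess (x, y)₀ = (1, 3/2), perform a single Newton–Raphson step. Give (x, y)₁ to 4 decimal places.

At (1, 3/2): F = (-3.2500, 4.0000).
Jacobian J = [[-y^2 + 2·y, -2·x·y + 2·x], [y + 1, x - 1]].
At the point, J = [[0.7500, -1.0000], [2.5000, 0.0000]] (det J = 2.5000).
Solving J·Δ = −F gives Δ = (-1.6000, -4.4500).
Then the next iterate is (x, y)₁ = (-0.6000, -2.9500).

(-0.6000, -2.9500)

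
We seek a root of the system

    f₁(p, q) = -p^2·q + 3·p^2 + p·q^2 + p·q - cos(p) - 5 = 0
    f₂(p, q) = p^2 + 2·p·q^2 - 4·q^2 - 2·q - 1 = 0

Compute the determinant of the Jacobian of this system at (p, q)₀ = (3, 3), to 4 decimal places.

J = [[-2·p·q + 6·p + q^2 + q + sin(p), -p^2 + 2·p·q + p], [2·p + 2·q^2, 4·p·q - 8·q - 2]].
At the point, J = [[12.141120, 12.0000], [24.0000, 10.0000]].
det J = -166.5888.

-166.5888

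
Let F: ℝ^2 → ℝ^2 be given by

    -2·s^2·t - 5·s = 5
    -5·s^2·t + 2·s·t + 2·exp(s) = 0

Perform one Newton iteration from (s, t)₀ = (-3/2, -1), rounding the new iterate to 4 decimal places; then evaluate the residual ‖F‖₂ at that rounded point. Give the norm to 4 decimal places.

4.5391

At (-3/2, -1): F = (7.0000, 14.696260).
Jacobian J = [[-4·s·t - 5, -2·s^2], [-10·s·t + 2·t + 2·exp(s), -5·s^2 + 2·s]].
At the point, J = [[-11.0000, -4.5000], [-16.553740, -14.2500]] (det J = 82.258171).
Solving J·Δ = −F gives Δ = (0.4087, 0.5566).
Then the next iterate is (s, t)₁ = (-1.0913, -0.4434).
Re-evaluating at (-1.0913, -0.4434): F = (1.512622, 4.279629), so ‖F‖₂ = 4.5391.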